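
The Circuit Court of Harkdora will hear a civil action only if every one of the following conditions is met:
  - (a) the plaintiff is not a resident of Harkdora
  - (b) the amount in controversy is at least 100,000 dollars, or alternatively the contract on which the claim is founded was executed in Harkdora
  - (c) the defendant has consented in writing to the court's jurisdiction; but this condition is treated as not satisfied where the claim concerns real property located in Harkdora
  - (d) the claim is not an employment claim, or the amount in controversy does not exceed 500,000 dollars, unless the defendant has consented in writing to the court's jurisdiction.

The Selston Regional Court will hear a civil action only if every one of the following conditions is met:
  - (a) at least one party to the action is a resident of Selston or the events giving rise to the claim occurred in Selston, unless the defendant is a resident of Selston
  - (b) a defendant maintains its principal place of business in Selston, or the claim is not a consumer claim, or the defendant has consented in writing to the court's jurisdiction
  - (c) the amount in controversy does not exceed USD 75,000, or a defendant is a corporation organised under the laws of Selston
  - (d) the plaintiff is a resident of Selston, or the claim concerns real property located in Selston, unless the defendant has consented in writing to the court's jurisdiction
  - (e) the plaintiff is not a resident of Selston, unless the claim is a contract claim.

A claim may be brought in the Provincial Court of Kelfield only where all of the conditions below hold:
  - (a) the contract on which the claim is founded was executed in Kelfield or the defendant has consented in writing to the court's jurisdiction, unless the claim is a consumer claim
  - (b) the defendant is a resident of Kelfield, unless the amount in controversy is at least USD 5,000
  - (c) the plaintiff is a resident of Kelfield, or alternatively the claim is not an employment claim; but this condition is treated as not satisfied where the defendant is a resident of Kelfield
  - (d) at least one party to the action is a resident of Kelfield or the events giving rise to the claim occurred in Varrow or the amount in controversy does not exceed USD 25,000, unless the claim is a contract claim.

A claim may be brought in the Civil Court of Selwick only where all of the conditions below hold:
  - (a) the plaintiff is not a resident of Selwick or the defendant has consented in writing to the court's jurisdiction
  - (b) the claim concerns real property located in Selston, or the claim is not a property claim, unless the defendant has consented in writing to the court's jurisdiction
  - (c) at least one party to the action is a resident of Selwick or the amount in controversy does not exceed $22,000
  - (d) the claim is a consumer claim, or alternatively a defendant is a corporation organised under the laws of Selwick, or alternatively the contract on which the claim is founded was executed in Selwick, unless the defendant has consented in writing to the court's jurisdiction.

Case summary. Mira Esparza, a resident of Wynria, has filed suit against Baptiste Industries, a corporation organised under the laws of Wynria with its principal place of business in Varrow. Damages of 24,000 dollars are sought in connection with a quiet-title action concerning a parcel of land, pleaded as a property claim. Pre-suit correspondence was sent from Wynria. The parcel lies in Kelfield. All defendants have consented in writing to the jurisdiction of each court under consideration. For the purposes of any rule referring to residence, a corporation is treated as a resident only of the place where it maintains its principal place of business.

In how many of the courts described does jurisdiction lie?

The Circuit Court of Harkdora:
  (a) The plaintiff resides in Wynria, which is not Harkdora. Met.
  (b) The amount in controversy is $24,000, below the 100,000 dollars floor; no contract (and hence no place of execution) is alleged — no alternative holds. Fails.
  (c) Every defendant has filed written consent. The carve-out does not apply: the property lies in Kelfield, not Harkdora. Met.
  (d) The claim is a property claim, not an employment claim, so this disjunct is met. Satisfied.
  → Not every requirement is met — no jurisdiction.
The Selston Regional Court:
  (a) No party resides in Selston; the operative events occurred in Kelfield, not Selston — every alternative fails. The proviso offers no rescue either, since the defendant resides in Varrow, not Selston. Condition not met.
  (b) The claim is a property claim, not a consumer claim, which satisfies one of the alternatives. Condition met.
  (c) The amount in controversy is 24,000 dollars, within the 75,000 dollars ceiling, which satisfies one of the alternatives. Met.
  (d) The plaintiff resides in Wynria, not Selston; the property lies in Kelfield, not Selston — no alternative holds. But every defendant has filed written consent, and the 'unless' clause therefore excuses the requirement. Condition met.
  (e) The plaintiff resides in Wynria, which is not Selston. Condition met.
  → The court lacks jurisdiction.
The Provincial Court of Kelfield:
  (a) Every defendant has filed written consent, so this disjunct is met. Met.
  (b) The defendant resides in Varrow, not Kelfield. But the amount in controversy is USD 24,000, which meets the USD 5,000 floor, and the 'unless' clause therefore excuses the requirement. Met.
  (c) The claim is a property claim, not an employment claim, which satisfies one of the alternatives. The exception is not triggered, since the defendant resides in Varrow, not Kelfield. Met.
  (d) The amount in controversy is 24,000 dollars, within the 25,000 dollars ceiling, which satisfies one of the alternatives. Met.
  → Every requirement is satisfied — jurisdiction.
The Civil Court of Selwick:
  (a) The plaintiff resides in Wynria, which is not Selwick, which satisfies one of the alternatives. Condition met.
  (b) The property lies in Kelfield, not Selston; the claim is a property claim — no alternative holds. The proviso rescues it, though: every defendant has filed written consent. Satisfied.
  (c) No party resides in Selwick; the amount in controversy is USD 24,000, above the 22,000 dollars ceiling — every alternative fails. Condition not met.
  (d) The claim is a property claim, not a consumer claim; the corporate defendant(s) are organised in Wynria, not Selwick; no contract (and hence no place of execution) is alleged — every alternative fails. The proviso rescues it, though: every defendant has filed written consent. Met.
  → Not every requirement is met — no jurisdiction.
Courts with jurisdiction: the Provincial Court of Kelfield — 1 in total.

1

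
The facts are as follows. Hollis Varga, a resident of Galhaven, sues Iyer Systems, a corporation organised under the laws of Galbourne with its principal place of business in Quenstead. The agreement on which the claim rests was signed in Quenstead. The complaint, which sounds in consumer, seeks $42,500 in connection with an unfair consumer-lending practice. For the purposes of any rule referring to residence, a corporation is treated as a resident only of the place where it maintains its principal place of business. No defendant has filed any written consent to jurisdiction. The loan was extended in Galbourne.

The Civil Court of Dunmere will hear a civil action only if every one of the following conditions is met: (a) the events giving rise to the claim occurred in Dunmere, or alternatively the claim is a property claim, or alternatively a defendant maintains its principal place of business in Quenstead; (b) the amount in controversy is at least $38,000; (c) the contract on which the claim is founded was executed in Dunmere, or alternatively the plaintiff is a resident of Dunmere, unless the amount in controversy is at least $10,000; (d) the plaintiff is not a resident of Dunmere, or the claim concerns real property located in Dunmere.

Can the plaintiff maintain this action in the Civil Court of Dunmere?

Yes

The Civil Court of Dunmere:
  (a) Iyer Systems has its principal place of business in Quenstead, so this disjunct is met. Condition met.
  (b) The amount in controversy is USD 42,500, which meets the 38,000 dollars floor. Met.
  (c) The contract was executed in Quenstead, not Dunmere; the plaintiff resides in Galhaven, not Dunmere — every alternative fails. But the amount in controversy is 42,500 dollars, which meets the $10,000 floor, and the 'unless' clause therefore excuses the requirement. Satisfied.
  (d) The plaintiff resides in Galhaven, which is not Dunmere, so one alternative holds. Condition met.
  → Every requirement is satisfied — jurisdiction.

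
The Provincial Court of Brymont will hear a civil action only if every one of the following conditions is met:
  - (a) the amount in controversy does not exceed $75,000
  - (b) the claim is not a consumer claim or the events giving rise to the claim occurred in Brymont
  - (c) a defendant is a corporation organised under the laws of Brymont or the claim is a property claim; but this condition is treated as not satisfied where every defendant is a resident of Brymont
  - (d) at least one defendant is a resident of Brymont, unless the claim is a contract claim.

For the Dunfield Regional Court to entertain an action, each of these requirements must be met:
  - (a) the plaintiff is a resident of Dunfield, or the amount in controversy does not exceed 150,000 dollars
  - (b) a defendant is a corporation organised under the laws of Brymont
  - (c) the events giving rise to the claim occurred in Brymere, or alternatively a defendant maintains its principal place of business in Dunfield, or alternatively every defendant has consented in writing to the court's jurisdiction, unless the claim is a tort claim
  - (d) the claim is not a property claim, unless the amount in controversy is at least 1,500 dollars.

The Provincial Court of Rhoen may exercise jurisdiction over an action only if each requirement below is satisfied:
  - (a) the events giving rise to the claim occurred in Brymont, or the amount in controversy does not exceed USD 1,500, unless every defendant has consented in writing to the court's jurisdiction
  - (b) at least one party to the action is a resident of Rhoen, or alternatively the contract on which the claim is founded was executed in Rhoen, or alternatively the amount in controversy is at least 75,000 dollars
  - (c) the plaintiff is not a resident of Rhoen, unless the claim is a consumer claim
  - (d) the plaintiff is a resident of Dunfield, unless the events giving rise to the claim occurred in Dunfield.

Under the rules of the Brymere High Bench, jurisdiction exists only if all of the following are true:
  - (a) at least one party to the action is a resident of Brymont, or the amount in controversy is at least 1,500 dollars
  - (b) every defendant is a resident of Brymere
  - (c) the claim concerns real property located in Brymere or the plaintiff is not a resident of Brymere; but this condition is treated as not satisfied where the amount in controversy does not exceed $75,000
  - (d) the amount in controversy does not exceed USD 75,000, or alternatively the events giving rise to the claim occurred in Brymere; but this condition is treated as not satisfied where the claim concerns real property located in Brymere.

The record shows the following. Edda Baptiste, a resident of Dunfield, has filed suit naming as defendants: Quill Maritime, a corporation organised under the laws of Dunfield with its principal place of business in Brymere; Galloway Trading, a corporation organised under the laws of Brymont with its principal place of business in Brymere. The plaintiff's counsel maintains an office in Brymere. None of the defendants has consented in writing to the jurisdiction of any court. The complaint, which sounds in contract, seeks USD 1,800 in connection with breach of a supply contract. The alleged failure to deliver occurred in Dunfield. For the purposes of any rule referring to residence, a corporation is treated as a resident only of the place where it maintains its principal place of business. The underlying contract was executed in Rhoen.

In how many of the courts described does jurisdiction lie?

The Provincial Court of Brymont:
  (a) The amount in controversy is $1,800, within the USD 75,000 ceiling. Met.
  (b) The claim is a contract claim, not a consumer claim, so one alternative holds. Met.
  (c) Galloway Trading is organised under the laws of Brymont, which satisfies one of the alternatives. The exception is not triggered, since the defendants reside as follows — Quill Maritime in Brymere, Galloway Trading in Brymere — not all in Brymont. Satisfied.
  (d) No defendant resides in Brymont (they reside in Brymere, Brymere). But the claim is a contract claim, and the 'unless' clause therefore excuses the requirement. Satisfied.
  → The court has jurisdiction.
The Dunfield Regional Court:
  (a) The plaintiff resides in Dunfield, which satisfies one of the alternatives. Met.
  (b) Galloway Trading is organised under the laws of Brymont. Met.
  (c) The operative events occurred in Dunfield, not Brymere; the corporate defendant(s) have their principal place of business in Brymere, not Dunfield; no such written consent has been filed — none of the alternatives is met. And the claim is a contract claim, not a tort claim, so the proviso does not save it. Not met.
  (d) The claim is a contract claim, not a property claim. Satisfied.
  → No jurisdiction.
The Provincial Court of Rhoen:
  (a) The operative events occurred in Dunfield, not Brymont; the amount in controversy is USD 1,800, above the $1,500 ceiling — none of the alternatives is met. Nor does the 'unless' clause help: no such written consent has been filed. Not satisfied.
  (b) The contract was executed in Rhoen — that alternative is enough. Met.
  (c) The plaintiff resides in Dunfield, which is not Rhoen. Satisfied.
  (d) The plaintiff resides in Dunfield. Condition met.
  → Not every requirement is met — no jurisdiction.
The Brymere High Bench:
  (a) The amount in controversy is $1,800, which meets the $1,500 floor, so this disjunct is met. Condition met.
  (b) The defendants reside as follows — Quill Maritime in Brymere, Galloway Trading in Brymere — all in Brymere. Met.
  (c) The plaintiff resides in Dunfield, which is not Brymere — that alternative is enough. However, the amount in controversy is USD 1,800, within the 75,000 dollars ceiling, which falls within the stated exception and so defeats the condition. Condition not met.
  (d) The amount in controversy is $1,800, within the USD 75,000 ceiling, which satisfies one of the alternatives. The carve-out does not apply: the claim does not concern real property. Met.
  → At least one condition fails; no jurisdiction.
Courts with jurisdiction: the Provincial Court of Brymont — 1 in total.

1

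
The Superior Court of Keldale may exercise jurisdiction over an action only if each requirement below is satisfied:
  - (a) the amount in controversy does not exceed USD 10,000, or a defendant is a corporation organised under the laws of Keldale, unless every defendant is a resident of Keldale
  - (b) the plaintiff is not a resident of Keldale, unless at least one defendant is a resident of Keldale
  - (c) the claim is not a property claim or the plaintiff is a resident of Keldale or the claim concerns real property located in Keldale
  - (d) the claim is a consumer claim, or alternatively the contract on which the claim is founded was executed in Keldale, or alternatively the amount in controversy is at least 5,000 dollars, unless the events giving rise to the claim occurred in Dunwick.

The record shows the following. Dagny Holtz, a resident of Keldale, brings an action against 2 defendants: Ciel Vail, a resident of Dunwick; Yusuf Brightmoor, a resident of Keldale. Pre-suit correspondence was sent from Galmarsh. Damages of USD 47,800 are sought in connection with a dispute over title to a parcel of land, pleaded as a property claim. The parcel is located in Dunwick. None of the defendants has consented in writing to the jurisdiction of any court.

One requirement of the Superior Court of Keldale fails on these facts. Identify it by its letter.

The Superior Court of Keldale:
  (a) The amount in controversy is USD 47,800, above the USD 10,000 ceiling; no defendant is a corporation — none of the alternatives is met. Nor does the 'unless' clause help: the defendants reside as follows — Ciel Vail in Dunwick, Yusuf Brightmoor in Keldale — not all in Keldale. Fails.
  (b) The plaintiff resides in Keldale. But Yusuf Brightmoor resides in Keldale, and the 'unless' clause therefore excuses the requirement. Satisfied.
  (c) The plaintiff resides in Keldale — that alternative is enough. Satisfied.
  (d) The amount in controversy is USD 47,800, which meets the 5,000 dollars floor, so this disjunct is met. Met.
Only condition (a) fails.

(a)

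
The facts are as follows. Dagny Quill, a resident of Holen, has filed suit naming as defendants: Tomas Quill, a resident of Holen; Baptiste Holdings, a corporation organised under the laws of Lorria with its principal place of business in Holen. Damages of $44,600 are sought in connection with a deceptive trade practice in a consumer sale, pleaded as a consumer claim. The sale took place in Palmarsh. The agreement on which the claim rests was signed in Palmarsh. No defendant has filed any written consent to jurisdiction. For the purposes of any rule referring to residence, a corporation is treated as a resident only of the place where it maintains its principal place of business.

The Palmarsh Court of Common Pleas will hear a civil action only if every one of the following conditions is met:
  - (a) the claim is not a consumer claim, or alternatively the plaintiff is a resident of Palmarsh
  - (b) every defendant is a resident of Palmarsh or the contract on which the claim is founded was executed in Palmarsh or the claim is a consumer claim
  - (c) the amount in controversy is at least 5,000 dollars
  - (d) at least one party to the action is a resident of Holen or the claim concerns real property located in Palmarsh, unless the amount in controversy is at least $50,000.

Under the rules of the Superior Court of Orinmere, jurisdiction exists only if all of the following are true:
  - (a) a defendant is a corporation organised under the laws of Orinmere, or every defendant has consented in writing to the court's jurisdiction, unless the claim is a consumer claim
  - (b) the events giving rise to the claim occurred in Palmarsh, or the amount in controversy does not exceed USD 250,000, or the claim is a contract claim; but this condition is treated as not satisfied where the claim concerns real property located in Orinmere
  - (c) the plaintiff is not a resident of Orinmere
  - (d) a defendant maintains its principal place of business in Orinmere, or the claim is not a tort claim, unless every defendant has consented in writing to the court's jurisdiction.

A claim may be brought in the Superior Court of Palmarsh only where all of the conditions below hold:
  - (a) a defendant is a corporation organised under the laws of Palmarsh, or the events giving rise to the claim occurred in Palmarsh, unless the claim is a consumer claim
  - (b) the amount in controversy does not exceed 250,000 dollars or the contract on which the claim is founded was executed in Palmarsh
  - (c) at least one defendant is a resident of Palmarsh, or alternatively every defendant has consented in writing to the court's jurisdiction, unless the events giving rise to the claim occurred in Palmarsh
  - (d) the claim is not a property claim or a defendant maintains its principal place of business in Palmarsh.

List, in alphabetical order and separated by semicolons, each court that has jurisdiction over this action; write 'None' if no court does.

The Palmarsh Court of Common Pleas:
  (a) The claim is a consumer claim; the plaintiff resides in Holen, not Palmarsh — none of the alternatives is met. Not satisfied.
  (b) The contract was executed in Palmarsh, so one alternative holds. Condition met.
  (c) The amount in controversy is 44,600 dollars, which meets the $5,000 floor. Condition met.
  (d) Dagny Quill resides in Holen, so this disjunct is met. Met.
  → Not every requirement is met — no jurisdiction.
The Superior Court of Orinmere:
  (a) The corporate defendant(s) are organised in Lorria, not Orinmere; no such written consent has been filed — none of the alternatives is met. But the claim is a consumer claim, and the 'unless' clause therefore excuses the requirement. Met.
  (b) The operative events occurred in Palmarsh — that alternative is enough. The carve-out does not apply: the claim does not concern real property. Condition met.
  (c) The plaintiff resides in Holen, which is not Orinmere. Satisfied.
  (d) The claim is a consumer claim, not a tort claim, so one alternative holds. Condition met.
  → The court has jurisdiction.
The Superior Court of Palmarsh:
  (a) The operative events occurred in Palmarsh, so one alternative holds. Satisfied.
  (b) The amount in controversy is USD 44,600, within the 250,000 dollars ceiling — that alternative is enough. Condition met.
  (c) No defendant resides in Palmarsh (they reside in Holen, Holen); no such written consent has been filed — no alternative holds. However, the operative events occurred in Palmarsh, so the 'unless' proviso supplies this condition. Met.
  (d) The claim is a consumer claim, not a property claim — that alternative is enough. Satisfied.
  → All conditions met; jurisdiction exists.

the Superior Court of Orinmere; the Superior Court of Palmarsh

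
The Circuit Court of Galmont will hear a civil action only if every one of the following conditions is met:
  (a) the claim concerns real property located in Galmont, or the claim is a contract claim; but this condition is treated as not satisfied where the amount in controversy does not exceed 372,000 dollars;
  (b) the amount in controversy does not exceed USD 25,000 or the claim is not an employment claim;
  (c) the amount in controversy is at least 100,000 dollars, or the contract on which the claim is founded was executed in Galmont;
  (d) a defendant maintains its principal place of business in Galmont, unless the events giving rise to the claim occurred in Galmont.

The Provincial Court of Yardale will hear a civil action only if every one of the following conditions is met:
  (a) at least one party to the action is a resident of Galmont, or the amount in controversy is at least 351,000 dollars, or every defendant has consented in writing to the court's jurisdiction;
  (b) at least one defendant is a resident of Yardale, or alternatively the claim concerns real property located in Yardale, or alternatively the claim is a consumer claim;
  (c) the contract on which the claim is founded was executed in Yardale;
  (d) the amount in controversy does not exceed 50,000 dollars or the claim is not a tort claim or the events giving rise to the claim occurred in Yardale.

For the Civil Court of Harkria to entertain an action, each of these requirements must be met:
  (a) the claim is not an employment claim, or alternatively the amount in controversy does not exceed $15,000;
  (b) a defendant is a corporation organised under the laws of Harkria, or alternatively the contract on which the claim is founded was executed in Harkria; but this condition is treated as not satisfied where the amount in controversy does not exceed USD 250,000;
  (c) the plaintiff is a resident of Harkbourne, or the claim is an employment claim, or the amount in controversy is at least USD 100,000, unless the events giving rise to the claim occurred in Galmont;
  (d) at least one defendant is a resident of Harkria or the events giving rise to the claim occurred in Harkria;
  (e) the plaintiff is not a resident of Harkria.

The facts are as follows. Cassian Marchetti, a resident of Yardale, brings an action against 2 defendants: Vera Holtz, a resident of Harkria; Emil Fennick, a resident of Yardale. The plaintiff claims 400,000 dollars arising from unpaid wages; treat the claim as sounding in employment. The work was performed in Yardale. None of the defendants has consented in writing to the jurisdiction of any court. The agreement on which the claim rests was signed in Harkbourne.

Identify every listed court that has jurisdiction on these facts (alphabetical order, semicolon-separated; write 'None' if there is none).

The Circuit Court of Galmont:
  (a) The claim does not concern real property; the claim is an employment claim, not a contract claim — no alternative holds. Condition not met.
  (b) The amount in controversy is USD 400,000, above the $25,000 ceiling; the claim is an employment claim — every alternative fails. Condition not met.
  (c) The amount in controversy is $400,000, which meets the USD 100,000 floor, so this disjunct is met. Met.
  (d) No defendant is a corporation. And the operative events occurred in Yardale, not Galmont, so the proviso does not save it. Condition not met.
  → The court lacks jurisdiction.
The Provincial Court of Yardale:
  (a) The amount in controversy is 400,000 dollars, which meets the 351,000 dollars floor, which satisfies one of the alternatives. Condition met.
  (b) Emil Fennick resides in Yardale — that alternative is enough. Condition met.
  (c) The contract was executed in Harkbourne, not Yardale. Not satisfied.
  (d) The claim is an employment claim, not a tort claim — that alternative is enough. Condition met.
  → The court lacks jurisdiction.
The Civil Court of Harkria:
  (a) The claim is an employment claim; the amount in controversy is $400,000, above the USD 15,000 ceiling — none of the alternatives is met. Condition not met.
  (b) No defendant is a corporation; the contract was executed in Harkbourne, not Harkria — every alternative fails. Not satisfied.
  (c) The claim is an employment claim — that alternative is enough. Satisfied.
  (d) Vera Holtz resides in Harkria, so this disjunct is met. Condition met.
  (e) The plaintiff resides in Yardale, which is not Harkria. Satisfied.
  → Not every requirement is met — no jurisdiction.

None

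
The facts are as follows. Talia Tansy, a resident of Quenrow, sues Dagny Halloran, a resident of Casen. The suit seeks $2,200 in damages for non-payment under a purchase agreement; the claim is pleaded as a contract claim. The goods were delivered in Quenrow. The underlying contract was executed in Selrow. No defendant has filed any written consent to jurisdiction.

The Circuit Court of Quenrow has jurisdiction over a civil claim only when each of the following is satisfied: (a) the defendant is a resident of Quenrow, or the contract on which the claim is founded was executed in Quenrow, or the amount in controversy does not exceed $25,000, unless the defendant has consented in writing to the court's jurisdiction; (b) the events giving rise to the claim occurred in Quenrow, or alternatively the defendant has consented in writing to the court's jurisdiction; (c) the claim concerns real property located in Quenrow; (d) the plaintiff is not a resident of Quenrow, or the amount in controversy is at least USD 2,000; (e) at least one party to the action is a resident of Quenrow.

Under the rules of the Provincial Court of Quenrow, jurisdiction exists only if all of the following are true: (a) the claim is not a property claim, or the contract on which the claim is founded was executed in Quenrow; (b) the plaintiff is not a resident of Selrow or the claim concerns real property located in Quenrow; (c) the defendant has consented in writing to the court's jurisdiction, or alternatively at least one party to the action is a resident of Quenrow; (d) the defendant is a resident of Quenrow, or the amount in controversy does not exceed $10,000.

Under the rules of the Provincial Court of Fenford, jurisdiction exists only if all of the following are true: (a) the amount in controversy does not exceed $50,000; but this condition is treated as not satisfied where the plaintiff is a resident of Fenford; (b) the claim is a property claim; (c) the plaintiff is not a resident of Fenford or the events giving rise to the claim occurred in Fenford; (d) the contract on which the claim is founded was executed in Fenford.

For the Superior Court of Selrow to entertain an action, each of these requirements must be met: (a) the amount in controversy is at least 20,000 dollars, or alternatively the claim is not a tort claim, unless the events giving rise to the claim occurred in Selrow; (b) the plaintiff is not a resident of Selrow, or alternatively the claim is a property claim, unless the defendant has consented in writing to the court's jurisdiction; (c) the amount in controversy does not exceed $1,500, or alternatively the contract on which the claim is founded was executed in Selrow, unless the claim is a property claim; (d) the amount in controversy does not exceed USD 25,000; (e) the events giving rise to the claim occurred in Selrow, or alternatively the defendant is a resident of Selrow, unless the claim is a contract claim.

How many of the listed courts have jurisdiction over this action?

The Circuit Court of Quenrow:
  (a) The amount in controversy is 2,200 dollars, within the 25,000 dollars ceiling — that alternative is enough. Met.
  (b) The operative events occurred in Quenrow, which satisfies one of the alternatives. Condition met.
  (c) The claim does not concern real property. Fails.
  (d) The amount in controversy is $2,200, which meets the $2,000 floor, so this disjunct is met. Met.
  (e) Talia Tansy resides in Quenrow. Met.
  → The court lacks jurisdiction.
The Provincial Court of Quenrow:
  (a) The claim is a contract claim, not a property claim, which satisfies one of the alternatives. Met.
  (b) The plaintiff resides in Quenrow, which is not Selrow, so one alternative holds. Met.
  (c) Talia Tansy resides in Quenrow — that alternative is enough. Satisfied.
  (d) The amount in controversy is 2,200 dollars, within the USD 10,000 ceiling, so one alternative holds. Met.
  → Jurisdiction lies.
The Provincial Court of Fenford:
  (a) The amount in controversy is $2,200, within the $50,000 ceiling. The carve-out does not apply: the plaintiff resides in Quenrow, not Fenford. Met.
  (b) The claim is a contract claim, not a property claim. Condition not met.
  (c) The plaintiff resides in Quenrow, which is not Fenford, which satisfies one of the alternatives. Met.
  (d) The contract was executed in Selrow, not Fenford. Not satisfied.
  → The court lacks jurisdiction.
The Superior Court of Selrow:
  (a) The claim is a contract claim, not a tort claim, which satisfies one of the alternatives. Condition met.
  (b) The plaintiff resides in Quenrow, which is not Selrow — that alternative is enough. Condition met.
  (c) The contract was executed in Selrow — that alternative is enough. Satisfied.
  (d) The amount in controversy is USD 2,200, within the 25,000 dollars ceiling. Condition met.
  (e) The operative events occurred in Quenrow, not Selrow; the defendant resides in Casen, not Selrow — no alternative holds. However, the claim is a contract claim, so the 'unless' proviso supplies this condition. Met.
  → The court has jurisdiction.
Courts with jurisdiction: the Provincial Court of Quenrow, the Superior Court of Selrow — 2 in total.

2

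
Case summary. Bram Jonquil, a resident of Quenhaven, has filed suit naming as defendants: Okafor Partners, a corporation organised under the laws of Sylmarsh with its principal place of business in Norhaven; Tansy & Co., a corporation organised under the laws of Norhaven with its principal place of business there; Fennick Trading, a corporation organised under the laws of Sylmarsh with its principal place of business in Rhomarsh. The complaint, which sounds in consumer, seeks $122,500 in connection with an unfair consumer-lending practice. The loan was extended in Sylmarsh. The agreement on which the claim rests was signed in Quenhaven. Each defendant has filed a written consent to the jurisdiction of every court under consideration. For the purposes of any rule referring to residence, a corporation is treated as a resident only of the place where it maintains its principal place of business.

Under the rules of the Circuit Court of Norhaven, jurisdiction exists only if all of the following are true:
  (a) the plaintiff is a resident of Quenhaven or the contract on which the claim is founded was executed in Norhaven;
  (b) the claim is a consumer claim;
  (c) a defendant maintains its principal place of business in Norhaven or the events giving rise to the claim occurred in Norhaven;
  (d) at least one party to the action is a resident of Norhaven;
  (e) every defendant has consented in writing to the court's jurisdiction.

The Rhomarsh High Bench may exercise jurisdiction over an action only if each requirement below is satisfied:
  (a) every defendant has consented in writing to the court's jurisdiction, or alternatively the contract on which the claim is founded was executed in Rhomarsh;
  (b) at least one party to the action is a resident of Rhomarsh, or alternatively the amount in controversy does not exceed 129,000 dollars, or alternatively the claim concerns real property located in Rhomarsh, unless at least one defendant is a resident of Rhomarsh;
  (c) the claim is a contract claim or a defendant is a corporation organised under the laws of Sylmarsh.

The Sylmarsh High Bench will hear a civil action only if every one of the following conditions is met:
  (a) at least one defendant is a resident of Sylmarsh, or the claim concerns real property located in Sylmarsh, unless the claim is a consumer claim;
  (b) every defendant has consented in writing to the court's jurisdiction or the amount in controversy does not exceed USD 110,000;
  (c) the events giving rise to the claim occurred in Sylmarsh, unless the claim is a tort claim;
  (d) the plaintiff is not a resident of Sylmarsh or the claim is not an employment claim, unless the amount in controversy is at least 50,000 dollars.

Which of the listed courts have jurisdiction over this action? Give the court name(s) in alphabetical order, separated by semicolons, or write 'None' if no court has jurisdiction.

The Circuit Court of Norhaven:
  (a) The plaintiff resides in Quenhaven, so one alternative holds. Satisfied.
  (b) The claim is a consumer claim. Met.
  (c) Okafor Partners has its principal place of business in Norhaven, so one alternative holds. Satisfied.
  (d) Okafor Partners resides in Norhaven. Met.
  (e) Every defendant has filed written consent. Met.
  → Jurisdiction lies.
The Rhomarsh High Bench:
  (a) Every defendant has filed written consent — that alternative is enough. Met.
  (b) Fennick Trading resides in Rhomarsh, which satisfies one of the alternatives. Condition met.
  (c) Okafor Partners is organised under the laws of Sylmarsh — that alternative is enough. Met.
  → Every requirement is satisfied — jurisdiction.
The Sylmarsh High Bench:
  (a) No defendant resides in Sylmarsh (they reside in Norhaven, Norhaven, Rhomarsh); the claim does not concern real property — every alternative fails. But the claim is a consumer claim, and the 'unless' clause therefore excuses the requirement. Condition met.
  (b) Every defendant has filed written consent, which satisfies one of the alternatives. Satisfied.
  (c) The operative events occurred in Sylmarsh. Condition met.
  (d) The plaintiff resides in Quenhaven, which is not Sylmarsh — that alternative is enough. Satisfied.
  → Every requirement is satisfied — jurisdiction.

the Circuit Court of Norhaven; the Rhomarsh High Bench; the Sylmarsh High Bench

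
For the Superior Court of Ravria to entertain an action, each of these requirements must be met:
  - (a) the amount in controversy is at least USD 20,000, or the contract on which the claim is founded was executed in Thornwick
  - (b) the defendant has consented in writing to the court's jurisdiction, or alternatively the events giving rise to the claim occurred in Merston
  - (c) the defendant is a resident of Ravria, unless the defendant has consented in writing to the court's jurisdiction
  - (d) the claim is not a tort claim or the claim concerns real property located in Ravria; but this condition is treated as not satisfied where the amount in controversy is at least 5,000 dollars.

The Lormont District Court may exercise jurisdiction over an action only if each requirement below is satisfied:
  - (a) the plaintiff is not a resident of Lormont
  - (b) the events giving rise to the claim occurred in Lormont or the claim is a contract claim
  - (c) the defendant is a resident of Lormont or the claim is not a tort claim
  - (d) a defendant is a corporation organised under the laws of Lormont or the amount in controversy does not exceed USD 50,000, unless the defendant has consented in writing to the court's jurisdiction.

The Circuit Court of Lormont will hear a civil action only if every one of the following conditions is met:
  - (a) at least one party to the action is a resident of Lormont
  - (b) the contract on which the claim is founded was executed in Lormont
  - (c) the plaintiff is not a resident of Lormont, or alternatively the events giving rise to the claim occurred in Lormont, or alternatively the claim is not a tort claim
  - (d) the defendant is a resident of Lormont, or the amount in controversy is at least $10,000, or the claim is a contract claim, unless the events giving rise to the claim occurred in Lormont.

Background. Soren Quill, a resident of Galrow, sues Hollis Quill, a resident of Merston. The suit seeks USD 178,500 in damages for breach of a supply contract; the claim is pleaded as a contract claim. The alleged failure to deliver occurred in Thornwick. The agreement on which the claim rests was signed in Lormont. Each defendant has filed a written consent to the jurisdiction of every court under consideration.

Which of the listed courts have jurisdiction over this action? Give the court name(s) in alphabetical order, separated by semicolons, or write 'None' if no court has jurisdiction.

the Lormont District Court

The Superior Court of Ravria:
  (a) The amount in controversy is USD 178,500, which meets the 20,000 dollars floor, which satisfies one of the alternatives. Condition met.
  (b) Every defendant has filed written consent, which satisfies one of the alternatives. Met.
  (c) The defendant resides in Merston, not Ravria. However, every defendant has filed written consent, so the 'unless' proviso supplies this condition. Met.
  (d) The claim is a contract claim, not a tort claim, so one alternative holds. But the carve-out bites: the amount in controversy is $178,500, which meets the USD 5,000 floor. Not satisfied.
  → The court lacks jurisdiction.
The Lormont District Court:
  (a) The plaintiff resides in Galrow, which is not Lormont. Met.
  (b) The claim is a contract claim, so this disjunct is met. Satisfied.
  (c) The claim is a contract claim, not a tort claim, which satisfies one of the alternatives. Condition met.
  (d) No defendant is a corporation; the amount in controversy is USD 178,500, above the 50,000 dollars ceiling — no alternative holds. But every defendant has filed written consent, and the 'unless' clause therefore excuses the requirement. Met.
  → Jurisdiction lies.
The Circuit Court of Lormont:
  (a) No party resides in Lormont. Not satisfied.
  (b) The contract was executed in Lormont. Condition met.
  (c) The plaintiff resides in Galrow, which is not Lormont — that alternative is enough. Met.
  (d) The amount in controversy is USD 178,500, which meets the USD 10,000 floor, so this disjunct is met. Condition met.
  → At least one condition fails; no jurisdiction.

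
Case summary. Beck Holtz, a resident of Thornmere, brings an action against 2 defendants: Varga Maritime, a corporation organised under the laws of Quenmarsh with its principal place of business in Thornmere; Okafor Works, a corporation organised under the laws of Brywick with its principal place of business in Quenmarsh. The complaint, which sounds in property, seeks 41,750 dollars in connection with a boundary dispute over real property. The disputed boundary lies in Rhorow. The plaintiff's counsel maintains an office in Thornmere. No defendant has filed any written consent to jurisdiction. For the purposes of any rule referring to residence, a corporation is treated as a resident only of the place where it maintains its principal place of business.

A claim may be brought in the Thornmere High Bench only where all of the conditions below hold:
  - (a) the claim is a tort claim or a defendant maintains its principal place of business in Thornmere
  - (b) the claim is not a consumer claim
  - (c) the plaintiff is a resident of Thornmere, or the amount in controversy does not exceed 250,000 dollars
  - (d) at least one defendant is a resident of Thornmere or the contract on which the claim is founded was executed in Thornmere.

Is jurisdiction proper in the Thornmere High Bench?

Yes

The Thornmere High Bench:
  (a) Varga Maritime has its principal place of business in Thornmere, so this disjunct is met. Met.
  (b) The claim is a property claim, not a consumer claim. Condition met.
  (c) The plaintiff resides in Thornmere — that alternative is enough. Condition met.
  (d) Varga Maritime resides in Thornmere, so one alternative holds. Condition met.
  → The court has jurisdiction.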